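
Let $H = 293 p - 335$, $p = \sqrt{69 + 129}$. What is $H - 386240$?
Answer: $-386575 + 879 \sqrt{22} \approx -3.8245 \cdot 10^{5}$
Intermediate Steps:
$p = 3 \sqrt{22}$ ($p = \sqrt{198} = 3 \sqrt{22} \approx 14.071$)
$H = -335 + 879 \sqrt{22}$ ($H = 293 \cdot 3 \sqrt{22} - 335 = 879 \sqrt{22} - 335 = -335 + 879 \sqrt{22} \approx 3787.9$)
$H - 386240 = \left(-335 + 879 \sqrt{22}\right) - 386240 = -386575 + 879 \sqrt{22}$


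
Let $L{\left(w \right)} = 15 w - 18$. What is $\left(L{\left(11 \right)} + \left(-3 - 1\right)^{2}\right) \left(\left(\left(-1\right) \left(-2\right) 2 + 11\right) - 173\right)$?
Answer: $-25754$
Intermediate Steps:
$L{\left(w \right)} = -18 + 15 w$
$\left(L{\left(11 \right)} + \left(-3 - 1\right)^{2}\right) \left(\left(\left(-1\right) \left(-2\right) 2 + 11\right) - 173\right) = \left(\left(-18 + 15 \cdot 11\right) + \left(-3 - 1\right)^{2}\right) \left(\left(\left(-1\right) \left(-2\right) 2 + 11\right) - 173\right) = \left(\left(-18 + 165\right) + \left(-4\right)^{2}\right) \left(\left(2 \cdot 2 + 11\right) - 173\right) = \left(147 + 16\right) \left(\left(4 + 11\right) - 173\right) = 163 \left(15 - 173\right) = 163 \left(-158\right) = -25754$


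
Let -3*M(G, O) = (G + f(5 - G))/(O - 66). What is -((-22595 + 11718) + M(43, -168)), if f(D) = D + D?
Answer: 2545229/234 ≈ 10877.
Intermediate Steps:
f(D) = 2*D
M(G, O) = -(10 - G)/(3*(-66 + O)) (M(G, O) = -(G + 2*(5 - G))/(3*(O - 66)) = -(G + (10 - 2*G))/(3*(-66 + O)) = -(10 - G)/(3*(-66 + O)))
-((-22595 + 11718) + M(43, -168)) = -((-22595 + 11718) + (-10 + 43)/(3*(-66 - 168))) = -(-10877 + (⅓)*33/(-234)) = -(-10877 + (⅓)*(-1/234)*33) = -(-10877 - 11/234) = -1*(-2545229/234) = 2545229/234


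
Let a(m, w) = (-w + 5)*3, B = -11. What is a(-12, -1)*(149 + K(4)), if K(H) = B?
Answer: 2484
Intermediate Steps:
K(H) = -11
a(m, w) = 15 - 3*w (a(m, w) = (5 - w)*3 = 15 - 3*w)
a(-12, -1)*(149 + K(4)) = (15 - 3*(-1))*(149 - 11) = (15 + 3)*138 = 18*138 = 2484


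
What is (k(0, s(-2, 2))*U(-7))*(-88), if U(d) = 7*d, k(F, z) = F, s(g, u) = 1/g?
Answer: 0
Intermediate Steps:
(k(0, s(-2, 2))*U(-7))*(-88) = (0*(7*(-7)))*(-88) = (0*(-49))*(-88) = 0*(-88) = 0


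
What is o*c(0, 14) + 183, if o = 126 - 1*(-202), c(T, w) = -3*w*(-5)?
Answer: 69063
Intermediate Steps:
c(T, w) = 15*w
o = 328 (o = 126 + 202 = 328)
o*c(0, 14) + 183 = 328*(15*14) + 183 = 328*210 + 183 = 68880 + 183 = 69063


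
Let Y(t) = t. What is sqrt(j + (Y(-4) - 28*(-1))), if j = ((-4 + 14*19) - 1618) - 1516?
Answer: 4*I*sqrt(178) ≈ 53.367*I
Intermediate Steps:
j = -2872 (j = ((-4 + 266) - 1618) - 1516 = (262 - 1618) - 1516 = -1356 - 1516 = -2872)
sqrt(j + (Y(-4) - 28*(-1))) = sqrt(-2872 + (-4 - 28*(-1))) = sqrt(-2872 + (-4 + 28)) = sqrt(-2872 + 24) = sqrt(-2848) = 4*I*sqrt(178)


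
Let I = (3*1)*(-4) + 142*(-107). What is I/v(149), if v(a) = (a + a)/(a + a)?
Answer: -15206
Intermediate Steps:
v(a) = 1 (v(a) = (2*a)/((2*a)) = (2*a)*(1/(2*a)) = 1)
I = -15206 (I = 3*(-4) - 15194 = -12 - 15194 = -15206)
I/v(149) = -15206/1 = -15206*1 = -15206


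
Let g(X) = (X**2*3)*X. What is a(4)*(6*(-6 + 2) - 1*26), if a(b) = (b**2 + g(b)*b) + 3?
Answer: -39350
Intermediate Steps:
g(X) = 3*X**3 (g(X) = (3*X**2)*X = 3*X**3)
a(b) = 3 + b**2 + 3*b**4 (a(b) = (b**2 + (3*b**3)*b) + 3 = (b**2 + 3*b**4) + 3 = 3 + b**2 + 3*b**4)
a(4)*(6*(-6 + 2) - 1*26) = (3 + 4**2 + 3*4**4)*(6*(-6 + 2) - 1*26) = (3 + 16 + 3*256)*(6*(-4) - 26) = (3 + 16 + 768)*(-24 - 26) = 787*(-50) = -39350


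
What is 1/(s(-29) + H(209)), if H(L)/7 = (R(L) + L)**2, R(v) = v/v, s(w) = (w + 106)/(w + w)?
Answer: 58/17904523 ≈ 3.2394e-6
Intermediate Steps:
s(w) = (106 + w)/(2*w) (s(w) = (106 + w)/((2*w)) = (106 + w)*(1/(2*w)) = (106 + w)/(2*w))
R(v) = 1
H(L) = 7*(1 + L)**2
1/(s(-29) + H(209)) = 1/((1/2)*(106 - 29)/(-29) + 7*(1 + 209)**2) = 1/((1/2)*(-1/29)*77 + 7*210**2) = 1/(-77/58 + 7*44100) = 1/(-77/58 + 308700) = 1/(17904523/58) = 58/17904523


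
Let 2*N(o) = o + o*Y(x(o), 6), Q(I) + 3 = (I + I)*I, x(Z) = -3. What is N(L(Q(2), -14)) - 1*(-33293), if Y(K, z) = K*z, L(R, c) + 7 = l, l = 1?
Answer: 33344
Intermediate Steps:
Q(I) = -3 + 2*I**2 (Q(I) = -3 + (I + I)*I = -3 + (2*I)*I = -3 + 2*I**2)
L(R, c) = -6 (L(R, c) = -7 + 1 = -6)
N(o) = -17*o/2 (N(o) = (o + o*(-3*6))/2 = (o + o*(-18))/2 = (o - 18*o)/2 = (-17*o)/2 = -17*o/2)
N(L(Q(2), -14)) - 1*(-33293) = -17/2*(-6) - 1*(-33293) = 51 + 33293 = 33344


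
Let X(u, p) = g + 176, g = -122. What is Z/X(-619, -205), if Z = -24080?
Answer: -12040/27 ≈ -445.93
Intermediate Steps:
X(u, p) = 54 (X(u, p) = -122 + 176 = 54)
Z/X(-619, -205) = -24080/54 = -24080*1/54 = -12040/27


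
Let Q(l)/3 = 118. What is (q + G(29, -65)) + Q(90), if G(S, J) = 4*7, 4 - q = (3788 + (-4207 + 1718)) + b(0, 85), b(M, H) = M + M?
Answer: -913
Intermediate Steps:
Q(l) = 354 (Q(l) = 3*118 = 354)
b(M, H) = 2*M
q = -1295 (q = 4 - ((3788 + (-4207 + 1718)) + 2*0) = 4 - ((3788 - 2489) + 0) = 4 - (1299 + 0) = 4 - 1*1299 = 4 - 1299 = -1295)
G(S, J) = 28
(q + G(29, -65)) + Q(90) = (-1295 + 28) + 354 = -1267 + 354 = -913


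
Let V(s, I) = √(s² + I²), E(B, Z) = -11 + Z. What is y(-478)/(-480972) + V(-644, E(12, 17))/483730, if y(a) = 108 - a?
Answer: -293/240486 + √103693/241865 ≈ 0.00011301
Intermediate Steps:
V(s, I) = √(I² + s²)
y(-478)/(-480972) + V(-644, E(12, 17))/483730 = (108 - 1*(-478))/(-480972) + √((-11 + 17)² + (-644)²)/483730 = (108 + 478)*(-1/480972) + √(6² + 414736)*(1/483730) = 586*(-1/480972) + √(36 + 414736)*(1/483730) = -293/240486 + √414772*(1/483730) = -293/240486 + (2*√103693)*(1/483730) = -293/240486 + √103693/241865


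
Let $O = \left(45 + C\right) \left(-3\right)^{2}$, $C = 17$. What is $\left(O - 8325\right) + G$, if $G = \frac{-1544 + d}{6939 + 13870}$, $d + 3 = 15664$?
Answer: $- \frac{161609386}{20809} \approx -7766.3$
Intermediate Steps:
$d = 15661$ ($d = -3 + 15664 = 15661$)
$G = \frac{14117}{20809}$ ($G = \frac{-1544 + 15661}{6939 + 13870} = \frac{14117}{20809} \approx 0.67841$)
$O = 558$ ($O = \left(45 + 17\right) \left(-3\right)^{2} = 62 \cdot 9 = 558$)
$\left(O - 8325\right) + G = \left(558 - 8325\right) + \frac{14117}{20809} = -7767 + \frac{14117}{20809} = - \frac{161609386}{20809}$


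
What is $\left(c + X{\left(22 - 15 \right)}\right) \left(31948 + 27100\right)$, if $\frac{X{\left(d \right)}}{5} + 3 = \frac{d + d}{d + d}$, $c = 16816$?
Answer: $992360688$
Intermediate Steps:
$X{\left(d \right)} = -10$ ($X{\left(d \right)} = -15 + 5 \frac{d + d}{d + d} = -15 + 5 \frac{2 d}{2 d} = -15 + 5 \cdot 2 d \frac{1}{2 d} = -15 + 5 \cdot 1 = -15 + 5 = -10$)
$\left(c + X{\left(22 - 15 \right)}\right) \left(31948 + 27100\right) = \left(16816 - 10\right) \left(31948 + 27100\right) = 16806 \cdot 59048 = 992360688$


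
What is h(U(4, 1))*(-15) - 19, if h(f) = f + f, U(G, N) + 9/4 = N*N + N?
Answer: -23/2 ≈ -11.500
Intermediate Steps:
U(G, N) = -9/4 + N + N**2 (U(G, N) = -9/4 + (N*N + N) = -9/4 + (N**2 + N) = -9/4 + (N + N**2) = -9/4 + N + N**2)
h(f) = 2*f
h(U(4, 1))*(-15) - 19 = (2*(-9/4 + 1 + 1**2))*(-15) - 19 = (2*(-9/4 + 1 + 1))*(-15) - 19 = (2*(-1/4))*(-15) - 19 = -1/2*(-15) - 19 = 15/2 - 19 = -23/2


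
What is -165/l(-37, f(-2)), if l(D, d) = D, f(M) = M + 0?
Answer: 165/37 ≈ 4.4595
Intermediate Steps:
f(M) = M
-165/l(-37, f(-2)) = -165/(-37) = -165*(-1/37) = 165/37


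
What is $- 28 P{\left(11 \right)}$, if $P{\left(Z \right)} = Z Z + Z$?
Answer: $-3696$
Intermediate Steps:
$P{\left(Z \right)} = Z + Z^{2}$ ($P{\left(Z \right)} = Z^{2} + Z = Z + Z^{2}$)
$- 28 P{\left(11 \right)} = - 28 \cdot 11 \left(1 + 11\right) = - 28 \cdot 11 \cdot 12 = \left(-28\right) 132 = -3696$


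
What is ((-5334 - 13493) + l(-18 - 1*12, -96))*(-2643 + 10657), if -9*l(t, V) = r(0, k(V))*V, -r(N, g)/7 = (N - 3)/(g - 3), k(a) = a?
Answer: -14938873358/99 ≈ -1.5090e+8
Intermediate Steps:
r(N, g) = -7*(-3 + N)/(-3 + g) (r(N, g) = -7*(N - 3)/(g - 3) = -7*(-3 + N)/(-3 + g))
l(t, V) = -7*V/(3*(-3 + V)) (l(t, V) = -7*(3 - 1*0)/(-3 + V)*V/9 = -7*(3 + 0)/(-3 + V)*V/9 = -7*3/(-3 + V)*V/9 = -21/(-3 + V)*V/9 = -7*V/(3*(-3 + V)))
((-5334 - 13493) + l(-18 - 1*12, -96))*(-2643 + 10657) = ((-5334 - 13493) - 7*(-96)/(-9 + 3*(-96)))*(-2643 + 10657) = (-18827 - 7*(-96)/(-9 - 288))*8014 = (-18827 - 7*(-96)/(-297))*8014 = (-18827 - 7*(-96)*(-1/297))*8014 = (-18827 - 224/99)*8014 = -1864097/99*8014 = -14938873358/99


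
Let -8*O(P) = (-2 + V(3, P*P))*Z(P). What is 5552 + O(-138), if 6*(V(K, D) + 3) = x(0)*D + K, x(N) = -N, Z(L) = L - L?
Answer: 5552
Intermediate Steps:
Z(L) = 0
V(K, D) = -3 + K/6 (V(K, D) = -3 + ((-1*0)*D + K)/6 = -3 + (0*D + K)/6 = -3 + (0 + K)/6 = -3 + K/6)
O(P) = 0 (O(P) = -(-2 + (-3 + (⅙)*3))*0/8 = -(-2 + (-3 + ½))*0/8 = -(-2 - 5/2)*0/8 = -(-9)*0/16 = -⅛*0 = 0)
5552 + O(-138) = 5552 + 0 = 5552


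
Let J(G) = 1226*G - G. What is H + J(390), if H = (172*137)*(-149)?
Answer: -3033286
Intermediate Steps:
J(G) = 1225*G
H = -3511036 (H = 23564*(-149) = -3511036)
H + J(390) = -3511036 + 1225*390 = -3511036 + 477750 = -3033286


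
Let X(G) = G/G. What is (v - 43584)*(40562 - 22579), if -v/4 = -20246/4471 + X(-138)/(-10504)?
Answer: -9198311038780647/11740846 ≈ -7.8344e+8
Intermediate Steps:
X(G) = 1
v = 212668455/11740846 (v = -4*(-20246/4471 + 1/(-10504)) = -4*(-20246*1/4471 + 1*(-1/10504)) = -4*(-20246/4471 - 1/10504) = -4*(-212668455/46963384) = 212668455/11740846 ≈ 18.114)
(v - 43584)*(40562 - 22579) = (212668455/11740846 - 43584)*(40562 - 22579) = -511500363609/11740846*17983 = -9198311038780647/11740846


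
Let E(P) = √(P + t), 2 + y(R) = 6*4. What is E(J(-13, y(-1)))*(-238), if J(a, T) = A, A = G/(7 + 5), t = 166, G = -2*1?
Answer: -119*√5970/3 ≈ -3064.9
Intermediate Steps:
G = -2
y(R) = 22 (y(R) = -2 + 6*4 = -2 + 24 = 22)
A = -⅙ (A = -2/(7 + 5) = -2/12 = (1/12)*(-2) = -⅙ ≈ -0.16667)
J(a, T) = -⅙
E(P) = √(166 + P) (E(P) = √(P + 166) = √(166 + P))
E(J(-13, y(-1)))*(-238) = √(166 - ⅙)*(-238) = √(995/6)*(-238) = (√5970/6)*(-238) = -119*√5970/3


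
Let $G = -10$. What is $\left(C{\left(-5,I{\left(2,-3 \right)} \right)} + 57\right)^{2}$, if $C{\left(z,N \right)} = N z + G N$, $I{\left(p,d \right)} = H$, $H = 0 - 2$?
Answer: $7569$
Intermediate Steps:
$H = -2$
$I{\left(p,d \right)} = -2$
$C{\left(z,N \right)} = - 10 N + N z$ ($C{\left(z,N \right)} = N z - 10 N = - 10 N + N z$)
$\left(C{\left(-5,I{\left(2,-3 \right)} \right)} + 57\right)^{2} = \left(- 2 \left(-10 - 5\right) + 57\right)^{2} = \left(\left(-2\right) \left(-15\right) + 57\right)^{2} = \left(30 + 57\right)^{2} = 87^{2} = 7569$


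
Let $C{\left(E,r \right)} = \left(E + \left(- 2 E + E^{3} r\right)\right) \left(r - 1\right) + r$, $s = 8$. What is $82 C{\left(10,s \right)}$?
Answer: $4586916$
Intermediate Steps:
$C{\left(E,r \right)} = r + \left(-1 + r\right) \left(- E + r E^{3}\right)$ ($C{\left(E,r \right)} = \left(E + \left(- 2 E + r E^{3}\right)\right) \left(-1 + r\right) + r = \left(- E + r E^{3}\right) \left(-1 + r\right) + r = \left(-1 + r\right) \left(- E + r E^{3}\right) + r = r + \left(-1 + r\right) \left(- E + r E^{3}\right)$)
$82 C{\left(10,s \right)} = 82 \left(10 + 8 + 10^{3} \cdot 8^{2} - 10 \cdot 8 - 8 \cdot 10^{3}\right) = 82 \left(10 + 8 + 1000 \cdot 64 - 80 - 8 \cdot 1000\right) = 82 \left(10 + 8 + 64000 - 80 - 8000\right) = 82 \cdot 55938 = 4586916$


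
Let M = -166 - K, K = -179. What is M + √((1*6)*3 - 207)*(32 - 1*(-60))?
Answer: 13 + 276*I*√21 ≈ 13.0 + 1264.8*I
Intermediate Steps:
M = 13 (M = -166 - 1*(-179) = -166 + 179 = 13)
M + √((1*6)*3 - 207)*(32 - 1*(-60)) = 13 + √((1*6)*3 - 207)*(32 - 1*(-60)) = 13 + √(6*3 - 207)*(32 + 60) = 13 + √(18 - 207)*92 = 13 + √(-189)*92 = 13 + (3*I*√21)*92 = 13 + 276*I*√21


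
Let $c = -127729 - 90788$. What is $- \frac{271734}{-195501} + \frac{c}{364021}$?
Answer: $\frac{18732196799}{23722156507} \approx 0.78965$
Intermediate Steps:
$c = -218517$ ($c = -127729 - 90788 = -218517$)
$- \frac{271734}{-195501} + \frac{c}{364021} = - \frac{271734}{-195501} - \frac{218517}{364021} = \left(-271734\right) \left(- \frac{1}{195501}\right) - \frac{218517}{364021} = \frac{90578}{65167} - \frac{218517}{364021} = \frac{18732196799}{23722156507}$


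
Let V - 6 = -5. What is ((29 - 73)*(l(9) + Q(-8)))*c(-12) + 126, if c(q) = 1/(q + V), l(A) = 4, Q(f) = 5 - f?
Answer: 194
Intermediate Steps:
V = 1 (V = 6 - 5 = 1)
c(q) = 1/(1 + q) (c(q) = 1/(q + 1) = 1/(1 + q))
((29 - 73)*(l(9) + Q(-8)))*c(-12) + 126 = ((29 - 73)*(4 + (5 - 1*(-8))))/(1 - 12) + 126 = -44*(4 + (5 + 8))/(-11) + 126 = -44*(4 + 13)*(-1/11) + 126 = -44*17*(-1/11) + 126 = -748*(-1/11) + 126 = 68 + 126 = 194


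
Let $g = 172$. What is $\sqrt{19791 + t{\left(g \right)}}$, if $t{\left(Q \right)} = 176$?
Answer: $\sqrt{19967} \approx 141.3$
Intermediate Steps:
$\sqrt{19791 + t{\left(g \right)}} = \sqrt{19791 + 176} = \sqrt{19967}$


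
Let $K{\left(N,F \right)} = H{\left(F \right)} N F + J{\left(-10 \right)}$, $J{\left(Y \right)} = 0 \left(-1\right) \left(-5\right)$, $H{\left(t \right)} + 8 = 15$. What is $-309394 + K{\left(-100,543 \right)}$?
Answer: $-689494$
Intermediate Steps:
$H{\left(t \right)} = 7$ ($H{\left(t \right)} = -8 + 15 = 7$)
$J{\left(Y \right)} = 0$ ($J{\left(Y \right)} = 0 \left(-5\right) = 0$)
$K{\left(N,F \right)} = 7 F N$ ($K{\left(N,F \right)} = 7 N F + 0 = 7 F N + 0 = 7 F N$)
$-309394 + K{\left(-100,543 \right)} = -309394 + 7 \cdot 543 \left(-100\right) = -309394 - 380100 = -689494$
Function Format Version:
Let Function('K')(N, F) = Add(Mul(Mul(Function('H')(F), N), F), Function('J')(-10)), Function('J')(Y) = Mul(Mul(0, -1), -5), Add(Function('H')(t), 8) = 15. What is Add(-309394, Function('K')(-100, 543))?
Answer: -689494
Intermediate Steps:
Function('H')(t) = 7 (Function('H')(t) = Add(-8, 15) = 7)
Function('J')(Y) = 0 (Function('J')(Y) = Mul(0, -5) = 0)
Function('K')(N, F) = Mul(7, F, N) (Function('K')(N, F) = Add(Mul(Mul(7, N), F), 0) = Add(Mul(7, F, N), 0) = Mul(7, F, N))
Add(-309394, Function('K')(-100, 543)) = Add(-309394, Mul(7, 543, -100)) = Add(-309394, -380100) = -689494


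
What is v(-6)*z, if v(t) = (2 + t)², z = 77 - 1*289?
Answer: -3392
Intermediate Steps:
z = -212 (z = 77 - 289 = -212)
v(-6)*z = (2 - 6)²*(-212) = (-4)²*(-212) = 16*(-212) = -3392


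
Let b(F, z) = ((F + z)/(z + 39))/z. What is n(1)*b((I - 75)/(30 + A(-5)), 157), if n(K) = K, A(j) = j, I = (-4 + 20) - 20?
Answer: 1923/384650 ≈ 0.0049993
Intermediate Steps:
I = -4 (I = 16 - 20 = -4)
b(F, z) = (F + z)/(z*(39 + z)) (b(F, z) = ((F + z)/(39 + z))/z = (F + z)/(z*(39 + z)))
n(1)*b((I - 75)/(30 + A(-5)), 157) = 1*(((-4 - 75)/(30 - 5) + 157)/(157*(39 + 157))) = 1*((1/157)*(-79/25 + 157)/196) = 1*((1/157)*(1/196)*(-79*1/25 + 157)) = 1*((1/157)*(1/196)*(-79/25 + 157)) = 1*((1/157)*(1/196)*(3846/25)) = 1*(1923/384650) = 1923/384650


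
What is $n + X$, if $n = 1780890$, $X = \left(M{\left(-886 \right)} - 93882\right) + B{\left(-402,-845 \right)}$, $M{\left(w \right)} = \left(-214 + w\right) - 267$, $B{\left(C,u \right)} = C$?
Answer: $1685239$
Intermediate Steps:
$M{\left(w \right)} = -481 + w$
$X = -95651$ ($X = \left(\left(-481 - 886\right) - 93882\right) - 402 = \left(-1367 - 93882\right) - 402 = -95249 - 402 = -95651$)
$n + X = 1780890 - 95651 = 1685239$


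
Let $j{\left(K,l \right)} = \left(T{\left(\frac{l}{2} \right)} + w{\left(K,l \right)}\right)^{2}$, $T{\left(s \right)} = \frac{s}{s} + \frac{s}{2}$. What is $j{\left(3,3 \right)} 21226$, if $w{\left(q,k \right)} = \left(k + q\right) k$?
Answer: $\frac{66235733}{8} \approx 8.2795 \cdot 10^{6}$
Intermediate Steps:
$w{\left(q,k \right)} = k \left(k + q\right)$
$T{\left(s \right)} = 1 + \frac{s}{2}$ ($T{\left(s \right)} = 1 + s \frac{1}{2} = 1 + \frac{s}{2}$)
$j{\left(K,l \right)} = \left(1 + \frac{l}{4} + l \left(K + l\right)\right)^{2}$ ($j{\left(K,l \right)} = \left(\left(1 + \frac{l \frac{1}{2}}{2}\right) + l \left(l + K\right)\right)^{2} = \left(\left(1 + \frac{l \frac{1}{2}}{2}\right) + l \left(K + l\right)\right)^{2} = \left(\left(1 + \frac{\frac{1}{2} l}{2}\right) + l \left(K + l\right)\right)^{2} = \left(\left(1 + \frac{l}{4}\right) + l \left(K + l\right)\right)^{2} = \left(1 + \frac{l}{4} + l \left(K + l\right)\right)^{2}$)
$j{\left(3,3 \right)} 21226 = \frac{\left(4 + 3 + 4 \cdot 3 \left(3 + 3\right)\right)^{2}}{16} \cdot 21226 = \frac{\left(4 + 3 + 4 \cdot 3 \cdot 6\right)^{2}}{16} \cdot 21226 = \frac{\left(4 + 3 + 72\right)^{2}}{16} \cdot 21226 = \frac{79^{2}}{16} \cdot 21226 = \frac{1}{16} \cdot 6241 \cdot 21226 = \frac{6241}{16} \cdot 21226 = \frac{66235733}{8}$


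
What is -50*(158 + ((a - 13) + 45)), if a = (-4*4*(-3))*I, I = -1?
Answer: -7100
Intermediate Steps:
a = -48 (a = (-4*4*(-3))*(-1) = -16*(-3)*(-1) = 48*(-1) = -48)
-50*(158 + ((a - 13) + 45)) = -50*(158 + ((-48 - 13) + 45)) = -50*(158 + (-61 + 45)) = -50*(158 - 16) = -50*142 = -7100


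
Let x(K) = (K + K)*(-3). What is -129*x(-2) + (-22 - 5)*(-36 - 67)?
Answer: 1233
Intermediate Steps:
x(K) = -6*K (x(K) = (2*K)*(-3) = -6*K)
-129*x(-2) + (-22 - 5)*(-36 - 67) = -(-774)*(-2) + (-22 - 5)*(-36 - 67) = -129*12 - 27*(-103) = -1548 + 2781 = 1233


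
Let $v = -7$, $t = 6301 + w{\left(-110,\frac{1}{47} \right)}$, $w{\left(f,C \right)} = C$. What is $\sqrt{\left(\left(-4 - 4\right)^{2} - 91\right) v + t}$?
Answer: $\frac{\sqrt{14336457}}{47} \approx 80.561$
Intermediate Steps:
$t = \frac{296148}{47}$ ($t = 6301 + \frac{1}{47} = \frac{296148}{47} \approx 6301.0$)
$\sqrt{\left(\left(-4 - 4\right)^{2} - 91\right) v + t} = \sqrt{\left(\left(-4 - 4\right)^{2} - 91\right) \left(-7\right) + \frac{296148}{47}} = \sqrt{\left(\left(-8\right)^{2} - 91\right) \left(-7\right) + \frac{296148}{47}} = \sqrt{\left(64 - 91\right) \left(-7\right) + \frac{296148}{47}} = \sqrt{\left(-27\right) \left(-7\right) + \frac{296148}{47}} = \sqrt{189 + \frac{296148}{47}} = \sqrt{\frac{305031}{47}} = \frac{\sqrt{14336457}}{47}$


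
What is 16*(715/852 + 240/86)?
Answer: 531940/9159 ≈ 58.078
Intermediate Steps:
16*(715/852 + 240/86) = 16*(715*(1/852) + 240*(1/86)) = 16*(715/852 + 120/43) = 16*(132985/36636) = 531940/9159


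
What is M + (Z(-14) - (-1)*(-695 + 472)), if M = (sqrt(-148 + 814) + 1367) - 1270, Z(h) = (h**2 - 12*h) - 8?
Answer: 230 + 3*sqrt(74) ≈ 255.81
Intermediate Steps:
Z(h) = -8 + h**2 - 12*h
M = 97 + 3*sqrt(74) (M = (sqrt(666) + 1367) - 1270 = (3*sqrt(74) + 1367) - 1270 = (1367 + 3*sqrt(74)) - 1270 = 97 + 3*sqrt(74) ≈ 122.81)
M + (Z(-14) - (-1)*(-695 + 472)) = (97 + 3*sqrt(74)) + ((-8 + (-14)**2 - 12*(-14)) - (-1)*(-695 + 472)) = (97 + 3*sqrt(74)) + ((-8 + 196 + 168) - (-1)*(-223)) = (97 + 3*sqrt(74)) + (356 - 1*223) = (97 + 3*sqrt(74)) + (356 - 223) = (97 + 3*sqrt(74)) + 133 = 230 + 3*sqrt(74)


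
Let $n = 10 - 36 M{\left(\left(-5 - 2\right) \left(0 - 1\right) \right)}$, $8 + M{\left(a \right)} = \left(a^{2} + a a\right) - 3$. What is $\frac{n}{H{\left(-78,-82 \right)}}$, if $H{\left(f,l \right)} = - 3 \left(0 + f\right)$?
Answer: $- \frac{1561}{117} \approx -13.342$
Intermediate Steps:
$H{\left(f,l \right)} = - 3 f$
$M{\left(a \right)} = -11 + 2 a^{2}$ ($M{\left(a \right)} = -8 - \left(3 - a^{2} - a a\right) = -8 + \left(\left(a^{2} + a^{2}\right) - 3\right) = -8 + \left(2 a^{2} - 3\right) = -8 + \left(-3 + 2 a^{2}\right) = -11 + 2 a^{2}$)
$n = -3122$ ($n = 10 - 36 \left(-11 + 2 \left(\left(-5 - 2\right) \left(0 - 1\right)\right)^{2}\right) = 10 - 36 \left(-11 + 2 \left(\left(-7\right) \left(-1\right)\right)^{2}\right) = 10 - 36 \left(-11 + 2 \cdot 7^{2}\right) = 10 - 36 \left(-11 + 2 \cdot 49\right) = 10 - 36 \left(-11 + 98\right) = 10 - 3132 = -3122$)
$\frac{n}{H{\left(-78,-82 \right)}} = - \frac{3122}{\left(-3\right) \left(-78\right)} = - \frac{3122}{234} = \left(-3122\right) \frac{1}{234} = - \frac{1561}{117}$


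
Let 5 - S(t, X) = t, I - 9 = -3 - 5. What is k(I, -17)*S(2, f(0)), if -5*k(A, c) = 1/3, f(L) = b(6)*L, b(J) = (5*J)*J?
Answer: -⅕ ≈ -0.20000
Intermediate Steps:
I = 1 (I = 9 + (-3 - 5) = 9 - 8 = 1)
b(J) = 5*J²
f(L) = 180*L (f(L) = (5*6²)*L = (5*36)*L = 180*L)
S(t, X) = 5 - t
k(A, c) = -1/15 (k(A, c) = -⅕/3 = -⅕*⅓ = -1/15)
k(I, -17)*S(2, f(0)) = -(5 - 1*2)/15 = -(5 - 2)/15 = -1/15*3 = -⅕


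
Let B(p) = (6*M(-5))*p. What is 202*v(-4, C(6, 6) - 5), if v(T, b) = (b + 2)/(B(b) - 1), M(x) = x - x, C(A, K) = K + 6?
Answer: -1818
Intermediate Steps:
C(A, K) = 6 + K
M(x) = 0
B(p) = 0 (B(p) = (6*0)*p = 0*p = 0)
v(T, b) = -2 - b (v(T, b) = (b + 2)/(0 - 1) = (2 + b)/(-1) = (2 + b)*(-1) = -2 - b)
202*v(-4, C(6, 6) - 5) = 202*(-2 - ((6 + 6) - 5)) = 202*(-2 - (12 - 5)) = 202*(-2 - 1*7) = 202*(-2 - 7) = 202*(-9) = -1818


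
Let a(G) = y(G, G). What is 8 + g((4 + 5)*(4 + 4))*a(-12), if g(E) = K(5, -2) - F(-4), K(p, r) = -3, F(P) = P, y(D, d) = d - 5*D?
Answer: 56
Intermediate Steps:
a(G) = -4*G (a(G) = G - 5*G = -4*G)
g(E) = 1 (g(E) = -3 - 1*(-4) = -3 + 4 = 1)
8 + g((4 + 5)*(4 + 4))*a(-12) = 8 + 1*(-4*(-12)) = 8 + 1*48 = 8 + 48 = 56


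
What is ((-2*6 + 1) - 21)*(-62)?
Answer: 1984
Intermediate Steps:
((-2*6 + 1) - 21)*(-62) = ((-12 + 1) - 21)*(-62) = (-11 - 21)*(-62) = -32*(-62) = 1984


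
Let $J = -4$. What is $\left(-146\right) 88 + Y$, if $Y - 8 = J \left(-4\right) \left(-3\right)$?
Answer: $-12888$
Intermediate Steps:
$Y = -40$ ($Y = 8 + \left(-4\right) \left(-4\right) \left(-3\right) = 8 + 16 \left(-3\right) = 8 - 48 = -40$)
$\left(-146\right) 88 + Y = \left(-146\right) 88 - 40 = -12848 - 40 = -12888$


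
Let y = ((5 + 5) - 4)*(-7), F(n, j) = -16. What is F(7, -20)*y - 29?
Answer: 643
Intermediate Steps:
y = -42 (y = (10 - 4)*(-7) = 6*(-7) = -42)
F(7, -20)*y - 29 = -16*(-42) - 29 = 672 - 29 = 643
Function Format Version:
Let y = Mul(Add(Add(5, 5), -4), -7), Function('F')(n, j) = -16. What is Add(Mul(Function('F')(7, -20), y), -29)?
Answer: 643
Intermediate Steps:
y = -42 (y = Mul(Add(10, -4), -7) = Mul(6, -7) = -42)
Add(Mul(Function('F')(7, -20), y), -29) = Add(Mul(-16, -42), -29) = Add(672, -29) = 643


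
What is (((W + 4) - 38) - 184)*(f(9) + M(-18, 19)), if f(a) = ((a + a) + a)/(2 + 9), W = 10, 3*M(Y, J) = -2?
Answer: -12272/33 ≈ -371.88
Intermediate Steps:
M(Y, J) = -⅔ (M(Y, J) = (⅓)*(-2) = -⅔)
f(a) = 3*a/11 (f(a) = (2*a + a)/11 = (3*a)*(1/11) = 3*a/11)
(((W + 4) - 38) - 184)*(f(9) + M(-18, 19)) = (((10 + 4) - 38) - 184)*((3/11)*9 - ⅔) = ((14 - 38) - 184)*(27/11 - ⅔) = (-24 - 184)*(59/33) = -208*59/33 = -12272/33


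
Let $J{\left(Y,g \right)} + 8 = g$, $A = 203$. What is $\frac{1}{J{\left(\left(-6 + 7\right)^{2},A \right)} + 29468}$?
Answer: $\frac{1}{29663} \approx 3.3712 \cdot 10^{-5}$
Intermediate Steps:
$J{\left(Y,g \right)} = -8 + g$
$\frac{1}{J{\left(\left(-6 + 7\right)^{2},A \right)} + 29468} = \frac{1}{\left(-8 + 203\right) + 29468} = \frac{1}{195 + 29468} = \frac{1}{29663}$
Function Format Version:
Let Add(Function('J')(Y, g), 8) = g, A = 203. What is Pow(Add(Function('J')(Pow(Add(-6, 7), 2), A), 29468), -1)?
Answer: Rational(1, 29663) ≈ 3.3712e-5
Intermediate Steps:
Function('J')(Y, g) = Add(-8, g)
Pow(Add(Function('J')(Pow(Add(-6, 7), 2), A), 29468), -1) = Pow(Add(Add(-8, 203), 29468), -1) = Pow(Add(195, 29468), -1) = Pow(29663, -1) = Rational(1, 29663)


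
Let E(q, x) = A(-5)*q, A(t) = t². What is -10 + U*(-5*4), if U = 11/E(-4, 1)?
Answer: -39/5 ≈ -7.8000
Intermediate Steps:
E(q, x) = 25*q (E(q, x) = (-5)²*q = 25*q)
U = -11/100 (U = 11/((25*(-4))) = 11/(-100) = 11*(-1/100) = -11/100 ≈ -0.11000)
-10 + U*(-5*4) = -10 - (-11)*4/20 = -10 - 11/100*(-20) = -10 + 11/5 = -39/5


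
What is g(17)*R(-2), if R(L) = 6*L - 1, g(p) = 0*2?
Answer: 0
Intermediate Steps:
g(p) = 0
R(L) = -1 + 6*L
g(17)*R(-2) = 0*(-1 + 6*(-2)) = 0*(-1 - 12) = 0*(-13) = 0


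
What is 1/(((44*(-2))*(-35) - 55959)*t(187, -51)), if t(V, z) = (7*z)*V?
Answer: 1/3530149161 ≈ 2.8327e-10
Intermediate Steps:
t(V, z) = 7*V*z
1/(((44*(-2))*(-35) - 55959)*t(187, -51)) = 1/(((44*(-2))*(-35) - 55959)*((7*187*(-51)))) = 1/(-88*(-35) - 55959*(-66759)) = -1/66759/(3080 - 55959) = -1/66759/(-52879) = -1/52879*(-1/66759) = 1/3530149161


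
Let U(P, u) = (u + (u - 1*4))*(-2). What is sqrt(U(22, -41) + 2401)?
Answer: sqrt(2573) ≈ 50.725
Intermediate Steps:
U(P, u) = 8 - 4*u (U(P, u) = (u + (u - 4))*(-2) = (u + (-4 + u))*(-2) = (-4 + 2*u)*(-2) = 8 - 4*u)
sqrt(U(22, -41) + 2401) = sqrt((8 - 4*(-41)) + 2401) = sqrt((8 + 164) + 2401) = sqrt(172 + 2401) = sqrt(2573)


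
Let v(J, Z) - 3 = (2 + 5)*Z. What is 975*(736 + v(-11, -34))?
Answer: 488475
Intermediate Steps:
v(J, Z) = 3 + 7*Z (v(J, Z) = 3 + (2 + 5)*Z = 3 + 7*Z)
975*(736 + v(-11, -34)) = 975*(736 + (3 + 7*(-34))) = 975*(736 + (3 - 238)) = 975*(736 - 235) = 975*501 = 488475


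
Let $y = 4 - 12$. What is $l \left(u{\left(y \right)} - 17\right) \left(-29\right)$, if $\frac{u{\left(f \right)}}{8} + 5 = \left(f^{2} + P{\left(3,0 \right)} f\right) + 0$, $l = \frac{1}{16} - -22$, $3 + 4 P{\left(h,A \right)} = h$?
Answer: $- \frac{4657835}{16} \approx -2.9111 \cdot 10^{5}$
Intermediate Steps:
$P{\left(h,A \right)} = - \frac{3}{4} + \frac{h}{4}$
$l = \frac{353}{16}$ ($l = \frac{1}{16} + 22 = \frac{353}{16} \approx 22.063$)
$y = -8$ ($y = 4 - 12 = -8$)
$u{\left(f \right)} = -40 + 8 f^{2}$ ($u{\left(f \right)} = -40 + 8 \left(\left(f^{2} + \left(- \frac{3}{4} + \frac{1}{4} \cdot 3\right) f\right) + 0\right) = -40 + 8 \left(\left(f^{2} + \left(- \frac{3}{4} + \frac{3}{4}\right) f\right) + 0\right) = -40 + 8 \left(\left(f^{2} + 0 f\right) + 0\right) = -40 + 8 \left(\left(f^{2} + 0\right) + 0\right) = -40 + 8 \left(f^{2} + 0\right) = -40 + 8 f^{2}$)
$l \left(u{\left(y \right)} - 17\right) \left(-29\right) = \frac{353 \left(\left(-40 + 8 \left(-8\right)^{2}\right) - 17\right)}{16} \left(-29\right) = \frac{353 \left(\left(-40 + 8 \cdot 64\right) - 17\right)}{16} \left(-29\right) = \frac{353 \left(\left(-40 + 512\right) - 17\right)}{16} \left(-29\right) = \frac{353 \left(472 - 17\right)}{16} \left(-29\right) = \frac{353}{16} \cdot 455 \left(-29\right) = \frac{160615}{16} \left(-29\right) = - \frac{4657835}{16}$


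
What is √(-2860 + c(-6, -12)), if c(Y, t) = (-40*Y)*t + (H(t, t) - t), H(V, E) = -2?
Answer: I*√5730 ≈ 75.697*I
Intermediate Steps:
c(Y, t) = -2 - t - 40*Y*t (c(Y, t) = (-40*Y)*t + (-2 - t) = -40*Y*t + (-2 - t) = -2 - t - 40*Y*t)
√(-2860 + c(-6, -12)) = √(-2860 + (-2 - 1*(-12) - 40*(-6)*(-12))) = √(-2860 + (-2 + 12 - 2880)) = √(-2860 - 2870) = √(-5730) = I*√5730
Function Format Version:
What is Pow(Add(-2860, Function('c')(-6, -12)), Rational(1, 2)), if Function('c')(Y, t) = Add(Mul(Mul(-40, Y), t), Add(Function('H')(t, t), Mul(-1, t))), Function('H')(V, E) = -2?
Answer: Mul(I, Pow(5730, Rational(1, 2))) ≈ Mul(75.697, I)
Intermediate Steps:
Function('c')(Y, t) = Add(-2, Mul(-1, t), Mul(-40, Y, t)) (Function('c')(Y, t) = Add(Mul(Mul(-40, Y), t), Add(-2, Mul(-1, t))) = Add(Mul(-40, Y, t), Add(-2, Mul(-1, t))) = Add(-2, Mul(-1, t), Mul(-40, Y, t)))
Pow(Add(-2860, Function('c')(-6, -12)), Rational(1, 2)) = Pow(Add(-2860, Add(-2, Mul(-1, -12), Mul(-40, -6, -12))), Rational(1, 2)) = Pow(Add(-2860, Add(-2, 12, -2880)), Rational(1, 2)) = Pow(Add(-2860, -2870), Rational(1, 2)) = Pow(-5730, Rational(1, 2)) = Mul(I, Pow(5730, Rational(1, 2)))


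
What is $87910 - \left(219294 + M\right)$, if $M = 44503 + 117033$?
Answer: $-292920$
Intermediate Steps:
$M = 161536$
$87910 - \left(219294 + M\right) = 87910 - \left(219294 + 161536\right) = 87910 - 380830 = -292920$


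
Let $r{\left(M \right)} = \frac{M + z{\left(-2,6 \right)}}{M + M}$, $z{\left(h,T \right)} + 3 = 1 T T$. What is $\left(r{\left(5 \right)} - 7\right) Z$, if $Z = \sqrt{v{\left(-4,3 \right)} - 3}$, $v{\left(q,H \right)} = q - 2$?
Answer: $- \frac{48 i}{5} \approx - 9.6 i$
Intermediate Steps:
$v{\left(q,H \right)} = -2 + q$
$z{\left(h,T \right)} = -3 + T^{2}$ ($z{\left(h,T \right)} = -3 + 1 T T = -3 + T T = -3 + T^{2}$)
$Z = 3 i$ ($Z = \sqrt{\left(-2 - 4\right) - 3} = \sqrt{-6 - 3} = \sqrt{-9} = 3 i \approx 3.0 i$)
$r{\left(M \right)} = \frac{33 + M}{2 M}$ ($r{\left(M \right)} = \frac{M - \left(3 - 6^{2}\right)}{M + M} = \frac{M + \left(-3 + 36\right)}{2 M} = \left(M + 33\right) \frac{1}{2 M} = \left(33 + M\right) \frac{1}{2 M} = \frac{33 + M}{2 M}$)
$\left(r{\left(5 \right)} - 7\right) Z = \left(\frac{33 + 5}{2 \cdot 5} - 7\right) 3 i = \left(\frac{1}{2} \cdot \frac{1}{5} \cdot 38 - 7\right) 3 i = \left(\frac{19}{5} - 7\right) 3 i = - \frac{16 \cdot 3 i}{5} = - \frac{48 i}{5}$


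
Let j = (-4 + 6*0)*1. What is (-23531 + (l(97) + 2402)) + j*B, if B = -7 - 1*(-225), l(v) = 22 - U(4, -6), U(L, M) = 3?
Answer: -21982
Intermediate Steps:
l(v) = 19 (l(v) = 22 - 1*3 = 22 - 3 = 19)
j = -4 (j = (-4 + 0)*1 = -4*1 = -4)
B = 218 (B = -7 + 225 = 218)
(-23531 + (l(97) + 2402)) + j*B = (-23531 + (19 + 2402)) - 4*218 = (-23531 + 2421) - 872 = -21110 - 872 = -21982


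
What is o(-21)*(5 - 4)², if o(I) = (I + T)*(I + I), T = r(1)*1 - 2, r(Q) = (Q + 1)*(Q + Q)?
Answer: 798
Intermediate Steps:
r(Q) = 2*Q*(1 + Q) (r(Q) = (1 + Q)*(2*Q) = 2*Q*(1 + Q))
T = 2 (T = (2*1*(1 + 1))*1 - 2 = (2*1*2)*1 - 2 = 4*1 - 2 = 4 - 2 = 2)
o(I) = 2*I*(2 + I) (o(I) = (I + 2)*(I + I) = (2 + I)*(2*I) = 2*I*(2 + I))
o(-21)*(5 - 4)² = (2*(-21)*(2 - 21))*(5 - 4)² = (2*(-21)*(-19))*1² = 798*1 = 798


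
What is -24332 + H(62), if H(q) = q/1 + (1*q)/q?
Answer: -24269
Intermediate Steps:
H(q) = 1 + q (H(q) = q*1 + q/q = q + 1 = 1 + q)
-24332 + H(62) = -24332 + (1 + 62) = -24332 + 63 = -24269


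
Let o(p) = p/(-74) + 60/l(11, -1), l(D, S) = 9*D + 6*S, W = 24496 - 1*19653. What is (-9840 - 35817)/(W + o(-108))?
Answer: -17456193/1852445 ≈ -9.4233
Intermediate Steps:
W = 4843 (W = 24496 - 19653 = 4843)
l(D, S) = 6*S + 9*D
o(p) = 20/31 - p/74 (o(p) = p/(-74) + 60/(6*(-1) + 9*11) = p*(-1/74) + 60/(-6 + 99) = -p/74 + 60/93 = -p/74 + 60*(1/93) = -p/74 + 20/31 = 20/31 - p/74)
(-9840 - 35817)/(W + o(-108)) = (-9840 - 35817)/(4843 + (20/31 - 1/74*(-108))) = -45657/(4843 + (20/31 + 54/37)) = -45657/(4843 + 2414/1147) = -45657/5557335/1147 = -45657*1147/5557335 = -17456193/1852445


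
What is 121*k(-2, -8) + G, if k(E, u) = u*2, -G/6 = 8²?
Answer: -2320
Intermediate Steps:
G = -384 (G = -6*8² = -6*64 = -384)
k(E, u) = 2*u
121*k(-2, -8) + G = 121*(2*(-8)) - 384 = 121*(-16) - 384 = -1936 - 384 = -2320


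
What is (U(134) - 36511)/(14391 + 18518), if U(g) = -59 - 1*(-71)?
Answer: -36499/32909 ≈ -1.1091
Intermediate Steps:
U(g) = 12 (U(g) = -59 + 71 = 12)
(U(134) - 36511)/(14391 + 18518) = (12 - 36511)/(14391 + 18518) = -36499/32909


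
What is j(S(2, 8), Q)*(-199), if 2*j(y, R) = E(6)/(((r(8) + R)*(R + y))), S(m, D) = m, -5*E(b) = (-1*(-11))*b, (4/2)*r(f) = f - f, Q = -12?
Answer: 2189/200 ≈ 10.945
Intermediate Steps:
r(f) = 0 (r(f) = (f - f)/2 = (½)*0 = 0)
E(b) = -11*b/5 (E(b) = -(-1*(-11))*b/5 = -11*b/5)
j(y, R) = -33/(5*R*(R + y)) (j(y, R) = ((-11/5*6)/(((0 + R)*(R + y))))/2 = (-66*1/(R*(R + y))/5)/2 = (-66/(5*R*(R + y)))/2 = -33/(5*R*(R + y)))
j(S(2, 8), Q)*(-199) = -33/5/(-12*(-12 + 2))*(-199) = -33/5*(-1/12)/(-10)*(-199) = -33/5*(-1/12)*(-⅒)*(-199) = -11/200*(-199) = 2189/200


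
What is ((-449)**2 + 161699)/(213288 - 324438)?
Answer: -2422/741 ≈ -3.2686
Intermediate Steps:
((-449)**2 + 161699)/(213288 - 324438) = (201601 + 161699)/(-111150) = 363300*(-1/111150) = -2422/741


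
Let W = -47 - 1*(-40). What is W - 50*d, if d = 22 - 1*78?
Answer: 2793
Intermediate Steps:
d = -56 (d = 22 - 78 = -56)
W = -7 (W = -47 + 40 = -7)
W - 50*d = -7 - 50*(-56) = -7 + 2800 = 2793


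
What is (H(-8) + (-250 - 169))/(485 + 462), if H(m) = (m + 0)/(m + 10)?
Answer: -423/947 ≈ -0.44667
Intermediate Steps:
H(m) = m/(10 + m)
(H(-8) + (-250 - 169))/(485 + 462) = (-8/(10 - 8) + (-250 - 169))/(485 + 462) = (-8/2 - 419)/947 = (-8*1/2 - 419)*(1/947) = (-4 - 419)*(1/947) = -423*1/947 = -423/947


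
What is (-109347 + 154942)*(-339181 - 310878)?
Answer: -29639440105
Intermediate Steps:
(-109347 + 154942)*(-339181 - 310878) = 45595*(-650059) = -29639440105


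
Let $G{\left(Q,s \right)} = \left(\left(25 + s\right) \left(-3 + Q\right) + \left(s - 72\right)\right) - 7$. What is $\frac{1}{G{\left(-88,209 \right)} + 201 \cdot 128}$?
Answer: $\frac{1}{4564} \approx 0.00021911$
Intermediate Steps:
$G{\left(Q,s \right)} = -79 + s + \left(-3 + Q\right) \left(25 + s\right)$ ($G{\left(Q,s \right)} = \left(\left(-3 + Q\right) \left(25 + s\right) + \left(-72 + s\right)\right) - 7 = \left(-72 + s + \left(-3 + Q\right) \left(25 + s\right)\right) - 7 = -79 + s + \left(-3 + Q\right) \left(25 + s\right)$)
$\frac{1}{G{\left(-88,209 \right)} + 201 \cdot 128} = \frac{1}{\left(-154 - 418 + 25 \left(-88\right) - 18392\right) + 201 \cdot 128} = \frac{1}{\left(-154 - 418 - 2200 - 18392\right) + 25728} = \frac{1}{-21164 + 25728} = \frac{1}{4564}$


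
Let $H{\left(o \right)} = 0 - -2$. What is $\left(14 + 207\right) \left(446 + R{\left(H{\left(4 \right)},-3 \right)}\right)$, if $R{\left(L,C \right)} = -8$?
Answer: $96798$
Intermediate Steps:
$H{\left(o \right)} = 2$ ($H{\left(o \right)} = 0 + 2 = 2$)
$\left(14 + 207\right) \left(446 + R{\left(H{\left(4 \right)},-3 \right)}\right) = \left(14 + 207\right) \left(446 - 8\right) = 221 \cdot 438 = 96798$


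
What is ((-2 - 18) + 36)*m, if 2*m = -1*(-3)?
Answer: 24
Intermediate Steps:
m = 3/2 (m = (-1*(-3))/2 = (1/2)*3 = 3/2 ≈ 1.5000)
((-2 - 18) + 36)*m = ((-2 - 18) + 36)*(3/2) = (-20 + 36)*(3/2) = 16*(3/2) = 24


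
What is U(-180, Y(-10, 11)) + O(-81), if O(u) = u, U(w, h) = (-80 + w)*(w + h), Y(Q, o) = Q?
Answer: 49319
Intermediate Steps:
U(w, h) = (-80 + w)*(h + w)
U(-180, Y(-10, 11)) + O(-81) = ((-180)² - 80*(-10) - 80*(-180) - 10*(-180)) - 81 = (32400 + 800 + 14400 + 1800) - 81 = 49400 - 81 = 49319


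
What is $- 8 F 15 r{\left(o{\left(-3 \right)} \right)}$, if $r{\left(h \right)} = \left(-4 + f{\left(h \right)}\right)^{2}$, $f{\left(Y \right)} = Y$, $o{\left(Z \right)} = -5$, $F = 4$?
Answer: $-38880$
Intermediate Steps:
$r{\left(h \right)} = \left(-4 + h\right)^{2}$
$- 8 F 15 r{\left(o{\left(-3 \right)} \right)} = \left(-8\right) 4 \cdot 15 \left(-4 - 5\right)^{2} = \left(-32\right) 15 \left(-9\right)^{2} = \left(-480\right) 81 = -38880$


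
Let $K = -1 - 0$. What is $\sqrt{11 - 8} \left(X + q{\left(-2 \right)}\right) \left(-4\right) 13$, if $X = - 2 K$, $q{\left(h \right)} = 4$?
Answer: $- 312 \sqrt{3} \approx -540.4$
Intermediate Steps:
$K = -1$ ($K = -1 + 0 = -1$)
$X = 2$ ($X = \left(-2\right) \left(-1\right) = 2$)
$\sqrt{11 - 8} \left(X + q{\left(-2 \right)}\right) \left(-4\right) 13 = \sqrt{11 - 8} \left(2 + 4\right) \left(-4\right) 13 = \sqrt{3} \cdot 6 \left(-4\right) 13 = \sqrt{3} \left(-24\right) 13 = - 24 \sqrt{3} \cdot 13 = - 312 \sqrt{3}$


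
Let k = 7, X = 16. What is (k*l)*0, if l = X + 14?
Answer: 0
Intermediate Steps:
l = 30 (l = 16 + 14 = 30)
(k*l)*0 = (7*30)*0 = 210*0 = 0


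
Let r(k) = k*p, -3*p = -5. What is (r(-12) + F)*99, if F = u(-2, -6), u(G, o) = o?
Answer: -2574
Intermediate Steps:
F = -6
p = 5/3 (p = -⅓*(-5) = 5/3 ≈ 1.6667)
r(k) = 5*k/3 (r(k) = k*(5/3) = 5*k/3)
(r(-12) + F)*99 = ((5/3)*(-12) - 6)*99 = (-20 - 6)*99 = -26*99 = -2574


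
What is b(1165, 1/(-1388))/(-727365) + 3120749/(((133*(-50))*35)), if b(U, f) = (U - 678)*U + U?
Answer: -480449325277/33858840750 ≈ -14.190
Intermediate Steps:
b(U, f) = U + U*(-678 + U) (b(U, f) = (-678 + U)*U + U = U*(-678 + U) + U = U + U*(-678 + U))
b(1165, 1/(-1388))/(-727365) + 3120749/(((133*(-50))*35)) = (1165*(-677 + 1165))/(-727365) + 3120749/(((133*(-50))*35)) = (1165*488)*(-1/727365) + 3120749/((-6650*35)) = 568520*(-1/727365) + 3120749/(-232750) = -113704/145473 + 3120749*(-1/232750) = -113704/145473 - 3120749/232750 = -480449325277/33858840750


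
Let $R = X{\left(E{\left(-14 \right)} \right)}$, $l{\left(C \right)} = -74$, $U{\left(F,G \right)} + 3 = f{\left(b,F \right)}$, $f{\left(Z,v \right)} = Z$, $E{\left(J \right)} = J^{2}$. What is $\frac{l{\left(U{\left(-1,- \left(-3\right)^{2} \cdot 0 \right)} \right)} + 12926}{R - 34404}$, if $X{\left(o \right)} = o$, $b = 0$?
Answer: $- \frac{3213}{8552} \approx -0.3757$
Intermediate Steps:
$U{\left(F,G \right)} = -3$ ($U{\left(F,G \right)} = -3 + 0 = -3$)
$R = 196$ ($R = \left(-14\right)^{2} = 196$)
$\frac{l{\left(U{\left(-1,- \left(-3\right)^{2} \cdot 0 \right)} \right)} + 12926}{R - 34404} = \frac{-74 + 12926}{196 - 34404} = \frac{12852}{-34208} = 12852 \left(- \frac{1}{34208}\right) = - \frac{3213}{8552}$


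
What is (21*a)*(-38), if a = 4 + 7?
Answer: -8778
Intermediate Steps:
a = 11
(21*a)*(-38) = (21*11)*(-38) = 231*(-38) = -8778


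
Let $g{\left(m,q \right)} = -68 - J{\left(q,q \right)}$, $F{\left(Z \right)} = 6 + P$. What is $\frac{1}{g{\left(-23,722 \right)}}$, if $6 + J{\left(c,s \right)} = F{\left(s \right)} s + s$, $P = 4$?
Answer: $- \frac{1}{8004} \approx -0.00012494$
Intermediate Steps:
$F{\left(Z \right)} = 10$ ($F{\left(Z \right)} = 6 + 4 = 10$)
$J{\left(c,s \right)} = -6 + 11 s$ ($J{\left(c,s \right)} = -6 + \left(10 s + s\right) = -6 + 11 s$)
$g{\left(m,q \right)} = -62 - 11 q$ ($g{\left(m,q \right)} = -68 - \left(-6 + 11 q\right) = -62 - 11 q$)
$\frac{1}{g{\left(-23,722 \right)}} = \frac{1}{-62 - 7942} = \frac{1}{-8004} = - \frac{1}{8004}$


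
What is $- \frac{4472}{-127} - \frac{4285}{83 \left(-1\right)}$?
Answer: $\frac{915371}{10541} \approx 86.839$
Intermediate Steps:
$- \frac{4472}{-127} - \frac{4285}{83 \left(-1\right)} = \left(-4472\right) \left(- \frac{1}{127}\right) - \frac{4285}{-83} = \frac{4472}{127} - - \frac{4285}{83} = \frac{4472}{127} + \frac{4285}{83} = \frac{915371}{10541}$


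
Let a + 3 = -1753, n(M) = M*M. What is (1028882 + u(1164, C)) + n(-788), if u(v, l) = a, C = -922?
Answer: 1648070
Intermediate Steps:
n(M) = M²
a = -1756 (a = -3 - 1753 = -1756)
u(v, l) = -1756
(1028882 + u(1164, C)) + n(-788) = (1028882 - 1756) + (-788)² = 1027126 + 620944 = 1648070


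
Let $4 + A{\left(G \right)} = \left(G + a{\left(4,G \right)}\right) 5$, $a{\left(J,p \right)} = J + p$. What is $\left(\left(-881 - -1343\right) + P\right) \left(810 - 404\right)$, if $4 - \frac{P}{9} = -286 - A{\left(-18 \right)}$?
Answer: $647976$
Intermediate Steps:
$A{\left(G \right)} = 16 + 10 G$ ($A{\left(G \right)} = -4 + \left(G + \left(4 + G\right)\right) 5 = -4 + \left(4 + 2 G\right) 5 = -4 + \left(20 + 10 G\right) = 16 + 10 G$)
$P = 1134$ ($P = 36 - 9 \left(-286 - \left(16 + 10 \left(-18\right)\right)\right) = 36 - 9 \left(-286 - \left(16 - 180\right)\right) = 36 - 9 \left(-286 - -164\right) = 36 - 9 \left(-286 + 164\right) = 36 - -1098 = 36 + 1098 = 1134$)
$\left(\left(-881 - -1343\right) + P\right) \left(810 - 404\right) = \left(\left(-881 - -1343\right) + 1134\right) \left(810 - 404\right) = \left(\left(-881 + 1343\right) + 1134\right) 406 = \left(462 + 1134\right) 406 = 1596 \cdot 406 = 647976$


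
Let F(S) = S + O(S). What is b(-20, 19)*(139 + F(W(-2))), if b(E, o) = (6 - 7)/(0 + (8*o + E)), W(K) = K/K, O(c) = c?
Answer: -47/44 ≈ -1.0682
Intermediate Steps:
W(K) = 1
F(S) = 2*S (F(S) = S + S = 2*S)
b(E, o) = -1/(E + 8*o) (b(E, o) = -1/(0 + (E + 8*o)) = -1/(E + 8*o))
b(-20, 19)*(139 + F(W(-2))) = (-1/(-20 + 8*19))*(139 + 2*1) = (-1/(-20 + 152))*(139 + 2) = -1/132*141 = -47/44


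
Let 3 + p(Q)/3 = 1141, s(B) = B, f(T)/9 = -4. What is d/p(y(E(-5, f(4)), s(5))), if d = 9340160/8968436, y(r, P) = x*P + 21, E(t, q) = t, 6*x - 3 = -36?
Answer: 1167520/3827280063 ≈ 0.00030505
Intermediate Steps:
x = -11/2 (x = ½ + (⅙)*(-36) = ½ - 6 = -11/2 ≈ -5.5000)
f(T) = -36 (f(T) = 9*(-4) = -36)
y(r, P) = 21 - 11*P/2 (y(r, P) = -11*P/2 + 21 = 21 - 11*P/2)
d = 2335040/2242109 (d = 9340160*(1/8968436) = 2335040/2242109 ≈ 1.0414)
p(Q) = 3414 (p(Q) = -9 + 3*1141 = -9 + 3423 = 3414)
d/p(y(E(-5, f(4)), s(5))) = (2335040/2242109)/3414 = (2335040/2242109)*(1/3414) = 1167520/3827280063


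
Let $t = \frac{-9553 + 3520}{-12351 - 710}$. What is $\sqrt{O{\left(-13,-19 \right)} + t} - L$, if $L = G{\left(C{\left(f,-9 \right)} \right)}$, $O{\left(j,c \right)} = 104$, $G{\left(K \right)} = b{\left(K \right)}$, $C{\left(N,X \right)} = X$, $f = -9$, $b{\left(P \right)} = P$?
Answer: $9 + \frac{\sqrt{17820127997}}{13061} \approx 19.221$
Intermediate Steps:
$G{\left(K \right)} = K$
$t = \frac{6033}{13061}$ ($t = - \frac{6033}{-13061} = \left(-6033\right) \left(- \frac{1}{13061}\right) = \frac{6033}{13061} \approx 0.46191$)
$L = -9$
$\sqrt{O{\left(-13,-19 \right)} + t} - L = \sqrt{104 + \frac{6033}{13061}} - -9 = \sqrt{\frac{1364377}{13061}} + 9 = \frac{\sqrt{17820127997}}{13061} + 9 = 9 + \frac{\sqrt{17820127997}}{13061}$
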